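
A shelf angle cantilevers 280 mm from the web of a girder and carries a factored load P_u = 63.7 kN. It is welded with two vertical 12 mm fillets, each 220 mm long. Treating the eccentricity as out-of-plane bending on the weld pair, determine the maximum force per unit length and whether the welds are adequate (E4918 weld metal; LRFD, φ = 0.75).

E49XX → F_EXX = 490 MPa.
L_w = 2 × 220 = 440 mm; section modulus (unit throat) S = 2 × L²/6 = 16130 mm².
Direct shear f_v = P/L_w = 63.7×10³/440 = 144.8 N/mm.
Moment M = P × e = 63.7×10³ × 280 = 17836000 N·mm; bending f_b = M/S = 1106 N/mm.
f_max = √(f_v² + f_b²) = √(144.8² + 1106²) = 1115 N/mm.
φr_n = 0.75 × 0.6 × 490 × (0.707 × 12) = 1871 N/mm → adequate.

f_max ≈ 1110 N/mm; adequate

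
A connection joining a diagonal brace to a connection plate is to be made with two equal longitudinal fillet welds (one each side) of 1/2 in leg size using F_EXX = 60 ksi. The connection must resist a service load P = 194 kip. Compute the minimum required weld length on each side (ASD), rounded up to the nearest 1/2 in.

Throat t_e = 0.707 × 0.5 = 0.3535 in.
r_n/Ω = (0.6 × 60 × 0.3535) / 2.0 = 6.363 kip/in.
L_req = P / (r_n/Ω) = 194 / 6.363 = 30.49 in total.
Per side: 30.49 / 2 = 15.24 in.
Round up → use L = 15.5 in on each side.

L = 15.5 in on each side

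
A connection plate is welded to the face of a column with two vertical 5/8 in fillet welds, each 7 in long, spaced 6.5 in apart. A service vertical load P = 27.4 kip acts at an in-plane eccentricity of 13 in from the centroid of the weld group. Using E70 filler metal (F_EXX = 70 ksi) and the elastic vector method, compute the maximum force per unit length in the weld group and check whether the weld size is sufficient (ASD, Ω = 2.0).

Total weld length L_w = 14 in. Treat welds as unit-width lines.
Polar moment about centroid: J = 2[d³/12 + d(b/2)²] = 2[7³/12 + 7×3.25²] = 205 in³.
Direct shear f_v = P/L_w = 27.4 / 14 = 1.957 kip/in (vertical).
Torsion M = P·e = 27.4 × 13 = 356.2 kip·in.
Critical point at (x, y) = (3.25, 3.5) from centroid. f_tx = M·y/J = 6.08 kip/in; f_ty = M·x/J = 5.646 kip/in.
Resultant f_max = √[f_tx² + (f_v + f_ty)²] = √[6.08² + (1.957 + 5.646)²] = 9.735 kip/in.
Capacity per unit length: r_n/Ω = (1/2.0) × 0.6 × 70 × (0.707 × 0.625) = 9.279 kip/in.
9.735 > 9.279 → NOT adequate.

f_max ≈ 9.74 kip/in; NOT adequate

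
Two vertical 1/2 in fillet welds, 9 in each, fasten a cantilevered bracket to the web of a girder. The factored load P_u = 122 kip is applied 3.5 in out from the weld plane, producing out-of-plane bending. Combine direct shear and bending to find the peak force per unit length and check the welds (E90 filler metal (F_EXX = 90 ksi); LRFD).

L_w = 2 × 9 = 18 in; section modulus (unit throat) S = 2 × L²/6 = 27 in².
Direct shear f_v = P/L_w = 122/18 = 6.778 kip/in.
Moment M = P × e = 122 × 3.5 = 427 kip·in; bending f_b = M/S = 15.81 kip/in.
f_max = √(f_v² + f_b²) = √(6.778² + 15.81²) = 17.21 kip/in.
φr_n = 0.75 × 0.6 × 90 × (0.707 × 0.5) = 14.32 kip/in → NOT adequate.

f_max ≈ 17.2 kip/in; NOT adequate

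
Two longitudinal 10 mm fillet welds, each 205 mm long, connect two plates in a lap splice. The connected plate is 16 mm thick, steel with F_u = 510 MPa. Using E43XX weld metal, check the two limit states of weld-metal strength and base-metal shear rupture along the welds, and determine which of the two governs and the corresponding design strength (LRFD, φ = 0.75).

φR_n ≈ 561 kN (weld metal governs)

E43XX → F_EXX = 430 MPa.
t_e = 0.707 × 10 = 7.07 mm; L = 410 mm.
Weld metal: φR_n = 0.75 × 0.6 × 430 × 7.07 × 410 × 10⁻³ = 560.9 kN.
Base metal (shear rupture): φR_n = 0.75 × 0.6 × 510 × 16 × 410 × 10⁻³ = 1506 kN.
Governing: weld metal.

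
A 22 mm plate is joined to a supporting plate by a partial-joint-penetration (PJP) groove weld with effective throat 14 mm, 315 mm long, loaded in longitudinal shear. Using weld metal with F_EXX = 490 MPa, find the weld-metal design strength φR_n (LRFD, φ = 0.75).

Effective throat (given) t_e = 14 mm.
A_we = 14 × 315 = 4410 mm².
F_nw = 0.6 F_EXX = 294 MPa.
φR_n = 0.75 × 294 × 4410 × 10⁻³ = 972.4 kN.

φR_n ≈ 972 kN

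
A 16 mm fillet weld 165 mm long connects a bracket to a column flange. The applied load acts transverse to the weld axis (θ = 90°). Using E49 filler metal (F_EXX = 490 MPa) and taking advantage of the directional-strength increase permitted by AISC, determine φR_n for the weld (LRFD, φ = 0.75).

t_e = 0.707 × 16 = 11.31 mm; A_we = 11.31 × 165 = 1866 mm².
Directional factor: 1.0 + 0.5 sin^1.5(90°) = 1.5.
F_nw = 0.6 × 490 × 1.5 = 441 MPa.
φR_n = 0.75 × 441 × 1866 × 10⁻³ = 617.3 kN.

φR_n ≈ 617 kN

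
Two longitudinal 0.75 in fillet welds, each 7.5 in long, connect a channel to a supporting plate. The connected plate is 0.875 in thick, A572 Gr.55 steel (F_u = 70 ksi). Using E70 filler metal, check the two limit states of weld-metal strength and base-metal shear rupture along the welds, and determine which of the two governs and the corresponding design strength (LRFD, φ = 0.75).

E70XX → F_EXX = 70 ksi.
t_e = 0.707 × 0.75 = 0.5302 in; L = 15 in.
Weld metal: φR_n = 0.75 × 0.6 × 70 × 0.5302 × 15 = 250.5 kip.
Base metal (shear rupture): φR_n = 0.75 × 0.6 × 70 × 0.875 × 15 = 413.4 kip.
Governing: weld metal.

φR_n ≈ 251 kip (weld metal governs)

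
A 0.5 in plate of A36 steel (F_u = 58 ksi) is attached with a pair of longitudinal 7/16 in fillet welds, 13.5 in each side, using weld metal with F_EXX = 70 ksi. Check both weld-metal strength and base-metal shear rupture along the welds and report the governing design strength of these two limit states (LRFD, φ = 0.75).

t_e = 0.707 × 0.4375 = 0.3093 in; L = 27 in.
Weld metal: φR_n = 0.75 × 0.6 × 70 × 0.3093 × 27 = 263.1 kip.
Base metal (shear rupture): φR_n = 0.75 × 0.6 × 58 × 0.5 × 27 = 352.3 kip.
Governing: weld metal.

φR_n ≈ 263 kip (weld metal governs)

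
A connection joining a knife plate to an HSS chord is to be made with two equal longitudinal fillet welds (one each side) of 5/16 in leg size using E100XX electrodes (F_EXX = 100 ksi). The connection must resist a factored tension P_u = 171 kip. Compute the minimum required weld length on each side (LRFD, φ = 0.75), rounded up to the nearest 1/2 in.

Throat t_e = 0.707 × 0.3125 = 0.2209 in.
φr_n = 0.75 × 0.6 × 100 × 0.2209 = 9.942 kip/in.
L_req = P_u / φr_n = 171 / 9.942 = 17.2 in total.
Per side: 17.2 / 2 = 8.6 in.
Round up → use L = 9 in on each side.

L = 9 in on each side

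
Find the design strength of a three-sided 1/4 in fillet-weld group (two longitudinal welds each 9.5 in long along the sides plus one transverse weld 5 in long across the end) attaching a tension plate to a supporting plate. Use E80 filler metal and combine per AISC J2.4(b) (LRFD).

φR_n ≈ 153 kips

E80XX → F_EXX = 80 ksi.
t_e = 0.707 × 0.25 = 0.1767 in.
R_nwl = 0.6 × 80 × 0.1767 × 19 = 161.2 kips (longitudinal, 2 welds).
R_nwt = 0.6 × 80 × 0.1767 × 5 = 42.42 kips (transverse, base value).
(i) R_nwl + R_nwt = 203.6 kips; (ii) 0.85 R_nwl + 1.5 R_nwt = 200.6 kips.
R_n = max = 203.6 kips [governs: (i)]; φR_n = 152.7 kips.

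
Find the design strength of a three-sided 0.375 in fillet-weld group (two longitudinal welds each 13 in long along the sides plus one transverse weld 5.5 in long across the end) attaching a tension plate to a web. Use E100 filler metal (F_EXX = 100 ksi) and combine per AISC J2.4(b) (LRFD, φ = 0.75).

φR_n ≈ 376 kips

t_e = 0.707 × 0.375 = 0.2651 in.
R_nwl = 0.6 × 100 × 0.2651 × 26 = 413.6 kips (longitudinal, 2 welds).
R_nwt = 0.6 × 100 × 0.2651 × 5.5 = 87.49 kips (transverse, base value).
(i) R_nwl + R_nwt = 501.1 kips; (ii) 0.85 R_nwl + 1.5 R_nwt = 482.8 kips.
R_n = max = 501.1 kips [governs: (i)]; φR_n = 375.8 kips.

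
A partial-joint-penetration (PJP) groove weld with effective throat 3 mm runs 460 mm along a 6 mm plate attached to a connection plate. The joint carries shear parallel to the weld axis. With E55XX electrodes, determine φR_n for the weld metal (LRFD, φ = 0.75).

φR_n ≈ 342 kN

E55XX → F_EXX = 550 MPa.
Effective throat (given) t_e = 3 mm.
A_we = 3 × 460 = 1380 mm².
F_nw = 0.6 F_EXX = 330 MPa.
φR_n = 0.75 × 330 × 1380 × 10⁻³ = 341.6 kN.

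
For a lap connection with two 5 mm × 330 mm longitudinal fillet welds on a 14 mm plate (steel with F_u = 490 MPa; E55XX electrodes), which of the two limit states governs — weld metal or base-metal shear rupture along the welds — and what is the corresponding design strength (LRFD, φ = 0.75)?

E55XX → F_EXX = 550 MPa.
t_e = 0.707 × 5 = 3.535 mm; L = 660 mm.
Weld metal: φR_n = 0.75 × 0.6 × 550 × 3.535 × 660 × 10⁻³ = 577.4 kN.
Base metal (shear rupture): φR_n = 0.75 × 0.6 × 490 × 14 × 660 × 10⁻³ = 2037 kN.
Governing: weld metal.

φR_n ≈ 577 kN (weld metal governs)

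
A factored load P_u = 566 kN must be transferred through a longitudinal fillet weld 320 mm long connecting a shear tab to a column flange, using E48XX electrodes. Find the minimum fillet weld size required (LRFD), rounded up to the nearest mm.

w = 12 mm

E48XX → F_EXX = 480 MPa.
Total weld length L = 320 mm.
Required throat t_e = P_u / (φ × 0.6 F_EXX × L) = 566 / (0.75 × 0.6 × 480 × 320 × 10⁻³) = 8.189 mm.
Required leg w = t_e / 0.707 = 11.58 mm → use 12 mm.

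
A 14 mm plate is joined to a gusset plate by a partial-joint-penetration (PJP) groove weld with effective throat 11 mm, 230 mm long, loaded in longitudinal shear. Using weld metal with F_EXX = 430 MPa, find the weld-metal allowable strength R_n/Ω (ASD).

R_n/Ω ≈ 326 kN

Effective throat (given) t_e = 11 mm.
A_we = 11 × 230 = 2530 mm².
F_nw = 0.6 F_EXX = 258 MPa.
R_n/Ω = (258 × 2530) / 2.0 × 10⁻³ = 326.4 kN.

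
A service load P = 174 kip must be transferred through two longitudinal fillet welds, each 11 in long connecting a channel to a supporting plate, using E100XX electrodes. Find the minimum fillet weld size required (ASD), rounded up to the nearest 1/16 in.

w = 3/8 in

E100XX → F_EXX = 100 ksi.
Total weld length L = 22 in.
Required throat t_e = P × Ω / (0.6 F_EXX × L) = 174 × 2.0 / (0.6 × 100 × 22) = 0.2636 in.
Required leg w = t_e / 0.707 = 0.3729 in → use 3/8 in.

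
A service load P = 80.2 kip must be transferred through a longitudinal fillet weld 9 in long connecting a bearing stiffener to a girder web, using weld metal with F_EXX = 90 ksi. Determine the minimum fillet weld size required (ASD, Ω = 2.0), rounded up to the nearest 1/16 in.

w = 1/2 in

Total weld length L = 9 in.
Required throat t_e = P × Ω / (0.6 F_EXX × L) = 80.2 × 2.0 / (0.6 × 90 × 9) = 0.33 in.
Required leg w = t_e / 0.707 = 0.4668 in → use 1/2 in.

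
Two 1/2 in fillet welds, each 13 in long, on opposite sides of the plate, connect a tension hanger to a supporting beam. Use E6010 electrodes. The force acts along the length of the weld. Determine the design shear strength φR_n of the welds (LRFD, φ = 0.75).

φR_n ≈ 248 kips

E60XX → F_EXX = 60 ksi.
Effective throat t_e = 0.707 × 0.5 = 0.3535 in.
Total length L = 26 in; A_we = 0.3535 × 26 = 9.191 in².
F_nw = 0.6 F_EXX = 0.6 × 60 = 36 ksi.
φR_n = 0.75 × 36 × 9.191 = 248.2 kips.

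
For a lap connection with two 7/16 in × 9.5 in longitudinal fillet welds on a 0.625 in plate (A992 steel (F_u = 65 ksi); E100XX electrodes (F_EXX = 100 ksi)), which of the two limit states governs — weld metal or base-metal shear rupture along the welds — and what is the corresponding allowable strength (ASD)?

R_n/Ω ≈ 176 kip (weld metal governs)

t_e = 0.707 × 0.4375 = 0.3093 in; L = 19 in.
Weld metal: R_n/Ω = (1/2.0) × 0.6 × 100 × 0.3093 × 19 = 176.3 kip.
Base metal (shear rupture): R_n/Ω = (1/2.0) × 0.6 × 65 × 0.625 × 19 = 231.6 kip.
Governing: weld metal.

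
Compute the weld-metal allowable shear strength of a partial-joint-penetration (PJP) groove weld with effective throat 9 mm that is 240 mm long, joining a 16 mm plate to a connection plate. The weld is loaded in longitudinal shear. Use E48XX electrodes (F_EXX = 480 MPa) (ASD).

R_n/Ω ≈ 311 kN

Effective throat (given) t_e = 9 mm.
A_we = 9 × 240 = 2160 mm².
F_nw = 0.6 F_EXX = 288 MPa.
R_n/Ω = (288 × 2160) / 2.0 × 10⁻³ = 311 kN.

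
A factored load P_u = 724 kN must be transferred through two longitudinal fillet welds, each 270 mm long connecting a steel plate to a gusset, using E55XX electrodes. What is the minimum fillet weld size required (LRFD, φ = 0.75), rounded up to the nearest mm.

E55XX → F_EXX = 550 MPa.
Total weld length L = 540 mm.
Required throat t_e = P_u / (φ × 0.6 F_EXX × L) = 724 / (0.75 × 0.6 × 550 × 540 × 10⁻³) = 5.417 mm.
Required leg w = t_e / 0.707 = 7.662 mm → use 8 mm.

w = 8 mm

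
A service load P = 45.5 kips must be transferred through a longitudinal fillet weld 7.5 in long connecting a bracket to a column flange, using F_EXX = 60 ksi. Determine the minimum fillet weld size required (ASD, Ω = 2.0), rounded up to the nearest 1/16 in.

w = 1/2 in

Total weld length L = 7.5 in.
Required throat t_e = P × Ω / (0.6 F_EXX × L) = 45.5 × 2.0 / (0.6 × 60 × 7.5) = 0.337 in.
Required leg w = t_e / 0.707 = 0.4767 in → use 1/2 in.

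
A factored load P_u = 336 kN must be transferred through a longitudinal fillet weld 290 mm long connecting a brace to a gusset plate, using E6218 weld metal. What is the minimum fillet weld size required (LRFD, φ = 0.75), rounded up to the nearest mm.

w = 6 mm

E62XX → F_EXX = 620 MPa.
Total weld length L = 290 mm.
Required throat t_e = P_u / (φ × 0.6 F_EXX × L) = 336 / (0.75 × 0.6 × 620 × 290 × 10⁻³) = 4.153 mm.
Required leg w = t_e / 0.707 = 5.874 mm → use 6 mm.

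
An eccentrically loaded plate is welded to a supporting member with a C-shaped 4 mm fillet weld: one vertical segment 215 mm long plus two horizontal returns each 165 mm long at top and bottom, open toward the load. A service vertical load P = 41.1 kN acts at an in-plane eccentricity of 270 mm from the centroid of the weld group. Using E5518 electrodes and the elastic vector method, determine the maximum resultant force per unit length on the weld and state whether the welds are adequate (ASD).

E55XX → F_EXX = 550 MPa.
Total weld length L_w = 545 mm. Treat welds as unit-width lines.
Centroid: x̄ = 2×165×82.5 / 545 = 49.95 mm from the vertical weld.
Polar moment about centroid: J = I_x + I_y = [215³/12 + 2×165×107.5²] + [215×49.95² + 2(165³/12 + 165×32.55²)] = 6277000 mm³.
Direct shear f_v = P/L_w = 41.1×10³ / 545 = 75.41 N/mm (vertical).
Torsion M = P·e = 41.1×10³ × 270 = 11097000 N·mm.
Critical point at (x, y) = (115, 107.5) from centroid. f_tx = M·y/J = 190.1 N/mm; f_ty = M·x/J = 203.4 N/mm.
Resultant f_max = √[f_tx² + (f_v + f_ty)²] = √[190.1² + (75.41 + 203.4)²] = 337.4 N/mm.
Capacity per unit length: r_n/Ω = (1/2.0) × 0.6 × 550 × (0.707 × 4) = 466.6 N/mm.
337.4 ≤ 466.6 → adequate.

f_max ≈ 337 N/mm; adequate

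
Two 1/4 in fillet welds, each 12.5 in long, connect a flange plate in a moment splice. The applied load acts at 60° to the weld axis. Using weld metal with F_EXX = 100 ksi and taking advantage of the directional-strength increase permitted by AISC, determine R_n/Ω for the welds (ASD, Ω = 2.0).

t_e = 0.707 × 0.25 = 0.1767 in; A_we = 0.1767 × 25 = 4.419 in².
Directional factor: 1.0 + 0.5 sin^1.5(60°) = 1.403.
F_nw = 0.6 × 100 × 1.403 = 84.18 ksi.
R_n/Ω = (84.18 × 4.419) / 2.0 = 186 kip.

R_n/Ω ≈ 186 kip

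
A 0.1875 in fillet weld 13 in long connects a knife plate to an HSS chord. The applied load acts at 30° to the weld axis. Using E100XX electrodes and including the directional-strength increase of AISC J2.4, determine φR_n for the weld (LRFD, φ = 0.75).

E100XX → F_EXX = 100 ksi.
t_e = 0.707 × 0.1875 = 0.1326 in; A_we = 0.1326 × 13 = 1.723 in².
Directional factor: 1.0 + 0.5 sin^1.5(30°) = 1.177.
F_nw = 0.6 × 100 × 1.177 = 70.61 ksi.
φR_n = 0.75 × 70.61 × 1.723 = 91.26 kip.

φR_n ≈ 91.3 kip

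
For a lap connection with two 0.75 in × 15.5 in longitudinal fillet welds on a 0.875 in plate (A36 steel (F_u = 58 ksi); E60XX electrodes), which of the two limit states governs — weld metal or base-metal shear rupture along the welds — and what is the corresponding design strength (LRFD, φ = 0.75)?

φR_n ≈ 444 kips (weld metal governs)

E60XX → F_EXX = 60 ksi.
t_e = 0.707 × 0.75 = 0.5302 in; L = 31 in.
Weld metal: φR_n = 0.75 × 0.6 × 60 × 0.5302 × 31 = 443.8 kips.
Base metal (shear rupture): φR_n = 0.75 × 0.6 × 58 × 0.875 × 31 = 708 kips.
Governing: weld metal.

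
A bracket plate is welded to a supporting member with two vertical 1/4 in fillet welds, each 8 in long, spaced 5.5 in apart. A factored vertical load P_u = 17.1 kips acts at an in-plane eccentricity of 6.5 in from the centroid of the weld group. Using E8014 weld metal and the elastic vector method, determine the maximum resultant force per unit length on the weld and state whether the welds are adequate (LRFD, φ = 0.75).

E80XX → F_EXX = 80 ksi.
Total weld length L_w = 16 in. Treat welds as unit-width lines.
Polar moment about centroid: J = 2[d³/12 + d(b/2)²] = 2[8³/12 + 8×2.75²] = 206.3 in³.
Direct shear f_v = P/L_w = 17.1 / 16 = 1.069 kip/in (vertical).
Torsion M = P·e = 17.1 × 6.5 = 111.15 kip·in.
Critical point at (x, y) = (2.75, 4) from centroid. f_tx = M·y/J = 2.155 kip/in; f_ty = M·x/J = 1.481 kip/in.
Resultant f_max = √[f_tx² + (f_v + f_ty)²] = √[2.155² + (1.069 + 1.481)²] = 3.339 kip/in.
Capacity per unit length: φr_n = 0.75 × 0.6 × 80 × (0.707 × 0.25) = 6.363 kip/in.
3.339 ≤ 6.363 → adequate.

f_max ≈ 3.34 kip/in; adequate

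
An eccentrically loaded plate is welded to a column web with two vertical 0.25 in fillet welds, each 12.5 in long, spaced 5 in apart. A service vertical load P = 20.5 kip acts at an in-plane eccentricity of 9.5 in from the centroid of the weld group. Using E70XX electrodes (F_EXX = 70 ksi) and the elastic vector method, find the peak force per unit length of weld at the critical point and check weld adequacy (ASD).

Total weld length L_w = 25 in. Treat welds as unit-width lines.
Polar moment about centroid: J = 2[d³/12 + d(b/2)²] = 2[12.5³/12 + 12.5×2.5²] = 481.8 in³.
Direct shear f_v = P/L_w = 20.5 / 25 = 0.82 kip/in (vertical).
Torsion M = P·e = 20.5 × 9.5 = 194.75 kip·in.
Critical point at (x, y) = (2.5, 6.25) from centroid. f_tx = M·y/J = 2.526 kip/in; f_ty = M·x/J = 1.011 kip/in.
Resultant f_max = √[f_tx² + (f_v + f_ty)²] = √[2.526² + (0.82 + 1.011)²] = 3.12 kip/in.
Capacity per unit length: r_n/Ω = (1/2.0) × 0.6 × 70 × (0.707 × 0.25) = 3.712 kip/in.
3.12 ≤ 3.712 → adequate.

f_max ≈ 3.12 kip/in; adequate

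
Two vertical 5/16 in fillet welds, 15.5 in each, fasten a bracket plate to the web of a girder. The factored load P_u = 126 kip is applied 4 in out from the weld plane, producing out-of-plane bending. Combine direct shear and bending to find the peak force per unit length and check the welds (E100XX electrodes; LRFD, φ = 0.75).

E100XX → F_EXX = 100 ksi.
L_w = 2 × 15.5 = 31 in; section modulus (unit throat) S = 2 × L²/6 = 80.08 in².
Direct shear f_v = P/L_w = 126/31 = 4.065 kip/in.
Moment M = P × e = 126 × 4 = 504 kip·in; bending f_b = M/S = 6.293 kip/in.
f_max = √(f_v² + f_b²) = √(4.065² + 6.293²) = 7.492 kip/in.
φr_n = 0.75 × 0.6 × 100 × (0.707 × 0.3125) = 9.942 kip/in → adequate.

f_max ≈ 7.49 kip/in; adequate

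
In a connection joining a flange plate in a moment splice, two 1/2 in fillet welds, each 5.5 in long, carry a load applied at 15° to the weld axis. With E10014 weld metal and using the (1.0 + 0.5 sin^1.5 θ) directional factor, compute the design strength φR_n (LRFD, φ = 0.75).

E100XX → F_EXX = 100 ksi.
t_e = 0.707 × 0.5 = 0.3535 in; A_we = 0.3535 × 11 = 3.888 in².
Directional factor: 1.0 + 0.5 sin^1.5(15°) = 1.066.
F_nw = 0.6 × 100 × 1.066 = 63.95 ksi.
φR_n = 0.75 × 63.95 × 3.888 = 186.5 kip.

φR_n ≈ 187 kip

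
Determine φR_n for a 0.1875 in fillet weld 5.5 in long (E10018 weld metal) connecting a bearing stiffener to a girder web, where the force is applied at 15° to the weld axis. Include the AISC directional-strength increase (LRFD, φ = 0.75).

φR_n ≈ 35 kip

E100XX → F_EXX = 100 ksi.
t_e = 0.707 × 0.1875 = 0.1326 in; A_we = 0.1326 × 5.5 = 0.7291 in².
Directional factor: 1.0 + 0.5 sin^1.5(15°) = 1.066.
F_nw = 0.6 × 100 × 1.066 = 63.95 ksi.
φR_n = 0.75 × 63.95 × 0.7291 = 34.97 kip.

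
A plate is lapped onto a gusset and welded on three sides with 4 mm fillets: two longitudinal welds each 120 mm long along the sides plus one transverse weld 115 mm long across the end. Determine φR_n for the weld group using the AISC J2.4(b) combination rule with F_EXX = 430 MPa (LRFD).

φR_n ≈ 206 kN

t_e = 0.707 × 4 = 2.828 mm.
R_nwl = 0.6 × 430 × 2.828 × 240 × 10⁻³ = 175.1 kN (longitudinal, 2 welds).
R_nwt = 0.6 × 430 × 2.828 × 115 × 10⁻³ = 83.91 kN (transverse, base value).
(i) R_nwl + R_nwt = 259 kN; (ii) 0.85 R_nwl + 1.5 R_nwt = 274.7 kN.
R_n = max = 274.7 kN [governs: (ii)]; φR_n = 206 kN.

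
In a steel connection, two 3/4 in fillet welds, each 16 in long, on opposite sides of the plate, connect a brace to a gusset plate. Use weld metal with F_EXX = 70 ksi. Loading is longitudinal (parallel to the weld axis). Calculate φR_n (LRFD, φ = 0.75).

Effective throat t_e = 0.707 × 0.75 = 0.5302 in.
Total length L = 32 in; A_we = 0.5302 × 32 = 16.97 in².
F_nw = 0.6 F_EXX = 0.6 × 70 = 42 ksi.
φR_n = 0.75 × 42 × 16.97 = 534.5 kip.

φR_n ≈ 534 kip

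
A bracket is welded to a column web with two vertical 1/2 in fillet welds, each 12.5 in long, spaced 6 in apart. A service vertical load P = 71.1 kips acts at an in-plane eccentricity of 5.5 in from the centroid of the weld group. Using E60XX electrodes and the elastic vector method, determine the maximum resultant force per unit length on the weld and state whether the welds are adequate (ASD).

f_max ≈ 6.67 kip/in; NOT adequate

E60XX → F_EXX = 60 ksi.
Total weld length L_w = 25 in. Treat welds as unit-width lines.
Polar moment about centroid: J = 2[d³/12 + d(b/2)²] = 2[12.5³/12 + 12.5×3²] = 550.5 in³.
Direct shear f_v = P/L_w = 71.1 / 25 = 2.844 kip/in (vertical).
Torsion M = P·e = 71.1 × 5.5 = 391.05 kip·in.
Critical point at (x, y) = (3, 6.25) from centroid. f_tx = M·y/J = 4.44 kip/in; f_ty = M·x/J = 2.131 kip/in.
Resultant f_max = √[f_tx² + (f_v + f_ty)²] = √[4.44² + (2.844 + 2.131)²] = 6.668 kip/in.
Capacity per unit length: r_n/Ω = (1/2.0) × 0.6 × 60 × (0.707 × 0.5) = 6.363 kip/in.
6.668 > 6.363 → NOT adequate.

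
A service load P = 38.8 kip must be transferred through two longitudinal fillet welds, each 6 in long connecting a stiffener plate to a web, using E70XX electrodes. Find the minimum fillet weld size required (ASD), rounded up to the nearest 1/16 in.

w = 1/4 in

E70XX → F_EXX = 70 ksi.
Total weld length L = 12 in.
Required throat t_e = P × Ω / (0.6 F_EXX × L) = 38.8 × 2.0 / (0.6 × 70 × 12) = 0.154 in.
Required leg w = t_e / 0.707 = 0.2178 in → use 1/4 in.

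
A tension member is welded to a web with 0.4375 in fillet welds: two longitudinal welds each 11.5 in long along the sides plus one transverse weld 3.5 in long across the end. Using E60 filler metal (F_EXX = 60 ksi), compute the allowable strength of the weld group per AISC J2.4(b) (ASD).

R_n/Ω ≈ 148 kip

t_e = 0.707 × 0.4375 = 0.3093 in.
R_nwl = 0.6 × 60 × 0.3093 × 23 = 256.1 kip (longitudinal, 2 welds).
R_nwt = 0.6 × 60 × 0.3093 × 3.5 = 38.97 kip (transverse, base value).
(i) R_nwl + R_nwt = 295.1 kip; (ii) 0.85 R_nwl + 1.5 R_nwt = 276.2 kip.
R_n = max = 295.1 kip [governs: (i)]; R_n/Ω = 147.5 kip.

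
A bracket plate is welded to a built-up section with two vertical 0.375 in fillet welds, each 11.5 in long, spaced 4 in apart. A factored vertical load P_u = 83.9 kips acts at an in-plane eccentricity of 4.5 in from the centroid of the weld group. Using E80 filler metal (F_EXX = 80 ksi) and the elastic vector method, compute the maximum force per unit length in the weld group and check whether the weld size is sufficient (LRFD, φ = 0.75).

Total weld length L_w = 23 in. Treat welds as unit-width lines.
Polar moment about centroid: J = 2[d³/12 + d(b/2)²] = 2[11.5³/12 + 11.5×2²] = 345.5 in³.
Direct shear f_v = P/L_w = 83.9 / 23 = 3.648 kip/in (vertical).
Torsion M = P·e = 83.9 × 4.5 = 377.55 kip·in.
Critical point at (x, y) = (2, 5.75) from centroid. f_tx = M·y/J = 6.284 kip/in; f_ty = M·x/J = 2.186 kip/in.
Resultant f_max = √[f_tx² + (f_v + f_ty)²] = √[6.284² + (3.648 + 2.186)²] = 8.574 kip/in.
Capacity per unit length: φr_n = 0.75 × 0.6 × 80 × (0.707 × 0.375) = 9.544 kip/in.
8.574 ≤ 9.544 → adequate.

f_max ≈ 8.57 kip/in; adequate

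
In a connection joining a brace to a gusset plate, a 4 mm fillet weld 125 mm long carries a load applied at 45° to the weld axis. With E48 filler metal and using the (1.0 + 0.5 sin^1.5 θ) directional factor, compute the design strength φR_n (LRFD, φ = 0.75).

φR_n ≈ 99.1 kN

E48XX → F_EXX = 480 MPa.
t_e = 0.707 × 4 = 2.828 mm; A_we = 2.828 × 125 = 353.5 mm².
Directional factor: 1.0 + 0.5 sin^1.5(45°) = 1.297.
F_nw = 0.6 × 480 × 1.297 = 373.6 MPa.
φR_n = 0.75 × 373.6 × 353.5 × 10⁻³ = 99.06 kN.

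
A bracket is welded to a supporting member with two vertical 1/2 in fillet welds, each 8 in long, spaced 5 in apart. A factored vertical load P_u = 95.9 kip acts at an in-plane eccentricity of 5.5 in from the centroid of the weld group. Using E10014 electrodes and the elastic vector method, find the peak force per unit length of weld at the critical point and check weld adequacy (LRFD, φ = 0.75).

E100XX → F_EXX = 100 ksi.
Total weld length L_w = 16 in. Treat welds as unit-width lines.
Polar moment about centroid: J = 2[d³/12 + d(b/2)²] = 2[8³/12 + 8×2.5²] = 185.3 in³.
Direct shear f_v = P/L_w = 95.9 / 16 = 5.994 kip/in (vertical).
Torsion M = P·e = 95.9 × 5.5 = 527.45 kip·in.
Critical point at (x, y) = (2.5, 4) from centroid. f_tx = M·y/J = 11.38 kip/in; f_ty = M·x/J = 7.115 kip/in.
Resultant f_max = √[f_tx² + (f_v + f_ty)²] = √[11.38² + (5.994 + 7.115)²] = 17.36 kip/in.
Capacity per unit length: φr_n = 0.75 × 0.6 × 100 × (0.707 × 0.5) = 15.91 kip/in.
17.36 > 15.91 → NOT adequate.

f_max ≈ 17.4 kip/in; NOT adequate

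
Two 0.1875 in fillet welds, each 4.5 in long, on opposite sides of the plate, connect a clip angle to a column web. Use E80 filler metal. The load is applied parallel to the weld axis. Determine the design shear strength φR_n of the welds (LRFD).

E80XX → F_EXX = 80 ksi.
Effective throat t_e = 0.707 × 0.1875 = 0.1326 in.
Total length L = 9 in; A_we = 0.1326 × 9 = 1.193 in².
F_nw = 0.6 F_EXX = 0.6 × 80 = 48 ksi.
φR_n = 0.75 × 48 × 1.193 = 42.95 kips.

φR_n ≈ 43 kips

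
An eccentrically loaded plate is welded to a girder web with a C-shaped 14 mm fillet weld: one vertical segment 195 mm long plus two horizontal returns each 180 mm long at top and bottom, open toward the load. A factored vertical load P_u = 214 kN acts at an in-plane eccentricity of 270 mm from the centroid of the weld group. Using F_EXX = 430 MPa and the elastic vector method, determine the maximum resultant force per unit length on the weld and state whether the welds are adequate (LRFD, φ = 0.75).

Total weld length L_w = 555 mm. Treat welds as unit-width lines.
Centroid: x̄ = 2×180×90 / 555 = 58.38 mm from the vertical weld.
Polar moment about centroid: J = I_x + I_y = [195³/12 + 2×180×97.5²] + [195×58.38² + 2(180³/12 + 180×31.62²)] = 6037000 mm³.
Direct shear f_v = P/L_w = 214×10³ / 555 = 385.6 N/mm (vertical).
Torsion M = P·e = 214×10³ × 270 = 57780000 N·mm.
Critical point at (x, y) = (121.6, 97.5) from centroid. f_tx = M·y/J = 933.2 N/mm; f_ty = M·x/J = 1164 N/mm.
Resultant f_max = √[f_tx² + (f_v + f_ty)²] = √[933.2² + (385.6 + 1164)²] = 1809 N/mm.
Capacity per unit length: φr_n = 0.75 × 0.6 × 430 × (0.707 × 14) = 1915 N/mm.
1809 ≤ 1915 → adequate.

f_max ≈ 1810 N/mm; adequate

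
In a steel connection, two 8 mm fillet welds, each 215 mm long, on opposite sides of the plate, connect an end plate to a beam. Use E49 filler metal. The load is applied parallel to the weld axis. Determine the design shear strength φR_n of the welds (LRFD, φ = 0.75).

E49XX → F_EXX = 490 MPa.
Effective throat t_e = 0.707 × 8 = 5.656 mm.
Total length L = 430 mm; A_we = 5.656 × 430 = 2432 mm².
F_nw = 0.6 F_EXX = 0.6 × 490 = 294 MPa.
φR_n = 0.75 × 294 × 2432 × 10⁻³ = 536.3 kN.

φR_n ≈ 536 kN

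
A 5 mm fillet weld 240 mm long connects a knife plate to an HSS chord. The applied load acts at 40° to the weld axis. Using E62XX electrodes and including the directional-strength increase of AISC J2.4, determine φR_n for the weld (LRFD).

φR_n ≈ 298 kN

E62XX → F_EXX = 620 MPa.
t_e = 0.707 × 5 = 3.535 mm; A_we = 3.535 × 240 = 848.4 mm².
Directional factor: 1.0 + 0.5 sin^1.5(40°) = 1.258.
F_nw = 0.6 × 620 × 1.258 = 467.9 MPa.
φR_n = 0.75 × 467.9 × 848.4 × 10⁻³ = 297.7 kN.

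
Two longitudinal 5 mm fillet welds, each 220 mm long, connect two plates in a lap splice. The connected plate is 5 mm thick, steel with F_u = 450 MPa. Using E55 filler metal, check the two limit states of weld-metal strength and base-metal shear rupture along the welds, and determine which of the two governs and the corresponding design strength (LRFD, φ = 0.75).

φR_n ≈ 385 kN (weld metal governs)

E55XX → F_EXX = 550 MPa.
t_e = 0.707 × 5 = 3.535 mm; L = 440 mm.
Weld metal: φR_n = 0.75 × 0.6 × 550 × 3.535 × 440 × 10⁻³ = 385 kN.
Base metal (shear rupture): φR_n = 0.75 × 0.6 × 450 × 5 × 440 × 10⁻³ = 445.5 kN.
Governing: weld metal.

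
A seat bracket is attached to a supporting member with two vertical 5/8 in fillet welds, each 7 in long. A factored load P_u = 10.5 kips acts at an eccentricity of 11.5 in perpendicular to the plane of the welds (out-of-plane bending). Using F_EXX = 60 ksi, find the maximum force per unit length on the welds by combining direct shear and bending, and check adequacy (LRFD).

f_max ≈ 7.43 kip/in; adequate

L_w = 2 × 7 = 14 in; section modulus (unit throat) S = 2 × L²/6 = 16.33 in².
Direct shear f_v = P/L_w = 10.5/14 = 0.75 kip/in.
Moment M = P × e = 10.5 × 11.5 = 120.75 kip·in; bending f_b = M/S = 7.393 kip/in.
f_max = √(f_v² + f_b²) = √(0.75² + 7.393²) = 7.431 kip/in.
φr_n = 0.75 × 0.6 × 60 × (0.707 × 0.625) = 11.93 kip/in → adequate.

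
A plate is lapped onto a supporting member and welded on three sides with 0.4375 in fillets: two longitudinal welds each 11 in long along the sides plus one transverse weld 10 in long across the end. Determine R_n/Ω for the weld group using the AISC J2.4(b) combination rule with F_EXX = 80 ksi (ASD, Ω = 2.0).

t_e = 0.707 × 0.4375 = 0.3093 in.
R_nwl = 0.6 × 80 × 0.3093 × 22 = 326.6 kips (longitudinal, 2 welds).
R_nwt = 0.6 × 80 × 0.3093 × 10 = 148.5 kips (transverse, base value).
(i) R_nwl + R_nwt = 475.1 kips; (ii) 0.85 R_nwl + 1.5 R_nwt = 500.3 kips.
R_n = max = 500.3 kips [governs: (ii)]; R_n/Ω = 250.2 kips.

R_n/Ω ≈ 250 kips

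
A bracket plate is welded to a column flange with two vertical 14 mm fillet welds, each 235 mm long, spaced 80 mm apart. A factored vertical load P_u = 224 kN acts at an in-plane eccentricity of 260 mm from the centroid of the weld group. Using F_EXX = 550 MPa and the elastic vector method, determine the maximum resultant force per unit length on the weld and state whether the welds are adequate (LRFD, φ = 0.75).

Total weld length L_w = 470 mm. Treat welds as unit-width lines.
Polar moment about centroid: J = 2[d³/12 + d(b/2)²] = 2[235³/12 + 235×40²] = 2915000 mm³.
Direct shear f_v = P/L_w = 224×10³ / 470 = 476.6 N/mm (vertical).
Torsion M = P·e = 224×10³ × 260 = 58240000 N·mm.
Critical point at (x, y) = (40, 117.5) from centroid. f_tx = M·y/J = 2348 N/mm; f_ty = M·x/J = 799.2 N/mm.
Resultant f_max = √[f_tx² + (f_v + f_ty)²] = √[2348² + (476.6 + 799.2)²] = 2672 N/mm.
Capacity per unit length: φr_n = 0.75 × 0.6 × 550 × (0.707 × 14) = 2450 N/mm.
2672 > 2450 → NOT adequate.

f_max ≈ 2670 N/mm; NOT adequate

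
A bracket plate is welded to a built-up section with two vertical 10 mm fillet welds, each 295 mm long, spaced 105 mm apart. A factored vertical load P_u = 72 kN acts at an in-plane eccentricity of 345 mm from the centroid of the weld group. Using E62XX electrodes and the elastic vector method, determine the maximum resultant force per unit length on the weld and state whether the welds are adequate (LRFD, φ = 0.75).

f_max ≈ 709 N/mm; adequate

E62XX → F_EXX = 620 MPa.
Total weld length L_w = 590 mm. Treat welds as unit-width lines.
Polar moment about centroid: J = 2[d³/12 + d(b/2)²] = 2[295³/12 + 295×52.5²] = 5905000 mm³.
Direct shear f_v = P/L_w = 72×10³ / 590 = 122 N/mm (vertical).
Torsion M = P·e = 72×10³ × 345 = 24840000 N·mm.
Critical point at (x, y) = (52.5, 147.5) from centroid. f_tx = M·y/J = 620.5 N/mm; f_ty = M·x/J = 220.8 N/mm.
Resultant f_max = √[f_tx² + (f_v + f_ty)²] = √[620.5² + (122 + 220.8)²] = 708.9 N/mm.
Capacity per unit length: φr_n = 0.75 × 0.6 × 620 × (0.707 × 10) = 1973 N/mm.
708.9 ≤ 1973 → adequate.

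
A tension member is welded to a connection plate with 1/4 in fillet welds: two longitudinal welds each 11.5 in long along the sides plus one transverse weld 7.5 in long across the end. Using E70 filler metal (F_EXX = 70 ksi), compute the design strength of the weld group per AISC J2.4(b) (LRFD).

φR_n ≈ 171 kip

t_e = 0.707 × 0.25 = 0.1767 in.
R_nwl = 0.6 × 70 × 0.1767 × 23 = 170.7 kip (longitudinal, 2 welds).
R_nwt = 0.6 × 70 × 0.1767 × 7.5 = 55.68 kip (transverse, base value).
(i) R_nwl + R_nwt = 226.4 kip; (ii) 0.85 R_nwl + 1.5 R_nwt = 228.6 kip.
R_n = max = 228.6 kip [governs: (ii)]; φR_n = 171.5 kip.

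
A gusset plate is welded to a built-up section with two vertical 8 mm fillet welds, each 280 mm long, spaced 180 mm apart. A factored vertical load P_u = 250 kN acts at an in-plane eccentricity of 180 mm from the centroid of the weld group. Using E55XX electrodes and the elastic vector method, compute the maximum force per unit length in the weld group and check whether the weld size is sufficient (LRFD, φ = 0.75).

E55XX → F_EXX = 550 MPa.
Total weld length L_w = 560 mm. Treat welds as unit-width lines.
Polar moment about centroid: J = 2[d³/12 + d(b/2)²] = 2[280³/12 + 280×90²] = 8195000 mm³.
Direct shear f_v = P/L_w = 250×10³ / 560 = 446.4 N/mm (vertical).
Torsion M = P·e = 250×10³ × 180 = 45000000 N·mm.
Critical point at (x, y) = (90, 140) from centroid. f_tx = M·y/J = 768.8 N/mm; f_ty = M·x/J = 494.2 N/mm.
Resultant f_max = √[f_tx² + (f_v + f_ty)²] = √[768.8² + (446.4 + 494.2)²] = 1215 N/mm.
Capacity per unit length: φr_n = 0.75 × 0.6 × 550 × (0.707 × 8) = 1400 N/mm.
1215 ≤ 1400 → adequate.

f_max ≈ 1210 N/mm; adequate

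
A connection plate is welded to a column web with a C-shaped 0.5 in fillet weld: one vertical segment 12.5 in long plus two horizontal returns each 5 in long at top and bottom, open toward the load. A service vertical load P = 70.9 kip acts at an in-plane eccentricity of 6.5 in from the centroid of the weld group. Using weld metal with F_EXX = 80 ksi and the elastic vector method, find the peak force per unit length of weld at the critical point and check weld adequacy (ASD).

f_max ≈ 7.71 kip/in; adequate

Total weld length L_w = 22.5 in. Treat welds as unit-width lines.
Centroid: x̄ = 2×5×2.5 / 22.5 = 1.111 in from the vertical weld.
Polar moment about centroid: J = I_x + I_y = [12.5³/12 + 2×5×6.25²] + [12.5×1.111² + 2(5³/12 + 5×1.389²)] = 608.9 in³.
Direct shear f_v = P/L_w = 70.9 / 22.5 = 3.151 kip/in (vertical).
Torsion M = P·e = 70.9 × 6.5 = 460.85 kip·in.
Critical point at (x, y) = (3.889, 6.25) from centroid. f_tx = M·y/J = 4.73 kip/in; f_ty = M·x/J = 2.943 kip/in.
Resultant f_max = √[f_tx² + (f_v + f_ty)²] = √[4.73² + (3.151 + 2.943)²] = 7.714 kip/in.
Capacity per unit length: r_n/Ω = (1/2.0) × 0.6 × 80 × (0.707 × 0.5) = 8.484 kip/in.
7.714 ≤ 8.484 → adequate.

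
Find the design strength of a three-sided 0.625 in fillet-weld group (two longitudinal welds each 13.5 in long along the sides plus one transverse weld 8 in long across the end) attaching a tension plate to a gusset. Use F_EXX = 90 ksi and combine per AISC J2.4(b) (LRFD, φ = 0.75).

φR_n ≈ 626 kips

t_e = 0.707 × 0.625 = 0.4419 in.
R_nwl = 0.6 × 90 × 0.4419 × 27 = 644.3 kips (longitudinal, 2 welds).
R_nwt = 0.6 × 90 × 0.4419 × 8 = 190.9 kips (transverse, base value).
(i) R_nwl + R_nwt = 835.1 kips; (ii) 0.85 R_nwl + 1.5 R_nwt = 834 kips.
R_n = max = 835.1 kips [governs: (i)]; φR_n = 626.4 kips.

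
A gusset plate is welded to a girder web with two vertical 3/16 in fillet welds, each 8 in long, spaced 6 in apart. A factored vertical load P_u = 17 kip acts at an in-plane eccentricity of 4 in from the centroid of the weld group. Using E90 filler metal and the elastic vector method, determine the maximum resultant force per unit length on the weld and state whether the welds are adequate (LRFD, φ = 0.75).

f_max ≈ 2.28 kip/in; adequate

E90XX → F_EXX = 90 ksi.
Total weld length L_w = 16 in. Treat welds as unit-width lines.
Polar moment about centroid: J = 2[d³/12 + d(b/2)²] = 2[8³/12 + 8×3²] = 229.3 in³.
Direct shear f_v = P/L_w = 17 / 16 = 1.062 kip/in (vertical).
Torsion M = P·e = 17 × 4 = 68 kip·in.
Critical point at (x, y) = (3, 4) from centroid. f_tx = M·y/J = 1.186 kip/in; f_ty = M·x/J = 0.8895 kip/in.
Resultant f_max = √[f_tx² + (f_v + f_ty)²] = √[1.186² + (1.062 + 0.8895)²] = 2.284 kip/in.
Capacity per unit length: φr_n = 0.75 × 0.6 × 90 × (0.707 × 0.1875) = 5.369 kip/in.
2.284 ≤ 5.369 → adequate.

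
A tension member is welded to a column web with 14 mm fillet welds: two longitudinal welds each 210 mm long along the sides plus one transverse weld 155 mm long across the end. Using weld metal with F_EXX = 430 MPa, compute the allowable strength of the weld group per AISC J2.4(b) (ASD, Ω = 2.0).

R_n/Ω ≈ 753 kN

t_e = 0.707 × 14 = 9.898 mm.
R_nwl = 0.6 × 430 × 9.898 × 420 × 10⁻³ = 1073 kN (longitudinal, 2 welds).
R_nwt = 0.6 × 430 × 9.898 × 155 × 10⁻³ = 395.8 kN (transverse, base value).
(i) R_nwl + R_nwt = 1468 kN; (ii) 0.85 R_nwl + 1.5 R_nwt = 1505 kN.
R_n = max = 1505 kN [governs: (ii)]; R_n/Ω = 752.7 kN.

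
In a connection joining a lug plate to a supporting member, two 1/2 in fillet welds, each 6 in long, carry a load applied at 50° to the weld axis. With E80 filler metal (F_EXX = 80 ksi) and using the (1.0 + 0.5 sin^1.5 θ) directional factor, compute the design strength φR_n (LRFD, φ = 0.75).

φR_n ≈ 204 kip

t_e = 0.707 × 0.5 = 0.3535 in; A_we = 0.3535 × 12 = 4.242 in².
Directional factor: 1.0 + 0.5 sin^1.5(50°) = 1.335.
F_nw = 0.6 × 80 × 1.335 = 64.09 ksi.
φR_n = 0.75 × 64.09 × 4.242 = 203.9 kip.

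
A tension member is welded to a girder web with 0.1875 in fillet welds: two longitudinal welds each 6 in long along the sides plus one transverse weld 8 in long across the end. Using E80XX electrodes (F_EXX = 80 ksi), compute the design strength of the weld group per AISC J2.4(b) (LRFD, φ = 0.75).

φR_n ≈ 106 kips

t_e = 0.707 × 0.1875 = 0.1326 in.
R_nwl = 0.6 × 80 × 0.1326 × 12 = 76.36 kips (longitudinal, 2 welds).
R_nwt = 0.6 × 80 × 0.1326 × 8 = 50.9 kips (transverse, base value).
(i) R_nwl + R_nwt = 127.3 kips; (ii) 0.85 R_nwl + 1.5 R_nwt = 141.3 kips.
R_n = max = 141.3 kips [governs: (ii)]; φR_n = 105.9 kips.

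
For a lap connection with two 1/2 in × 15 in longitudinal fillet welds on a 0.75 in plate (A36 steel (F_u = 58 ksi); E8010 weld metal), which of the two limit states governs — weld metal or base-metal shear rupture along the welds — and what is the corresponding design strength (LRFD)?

φR_n ≈ 382 kips (weld metal governs)

E80XX → F_EXX = 80 ksi.
t_e = 0.707 × 0.5 = 0.3535 in; L = 30 in.
Weld metal: φR_n = 0.75 × 0.6 × 80 × 0.3535 × 30 = 381.8 kips.
Base metal (shear rupture): φR_n = 0.75 × 0.6 × 58 × 0.75 × 30 = 587.2 kips.
Governing: weld metal.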